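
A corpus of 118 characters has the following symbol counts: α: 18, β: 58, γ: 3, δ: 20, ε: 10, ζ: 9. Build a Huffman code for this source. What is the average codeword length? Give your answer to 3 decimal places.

Probabilities are the counts divided by 118.
Repeatedly combine the two least-probable nodes; the expected code length is the sum of the merged weights.
merge 3/118 + 9/118 → 6/59
merge 5/59 + 6/59 → 11/59
merge 9/59 + 10/59 → 19/59
merge 11/59 + 19/59 → 30/59
merge 29/59 + 30/59 → 1
L = 6/59 + 11/59 + 19/59 + 30/59 + 1 = 125/59 ≈ 2.119 bits/symbol.

2.119 bits/symbol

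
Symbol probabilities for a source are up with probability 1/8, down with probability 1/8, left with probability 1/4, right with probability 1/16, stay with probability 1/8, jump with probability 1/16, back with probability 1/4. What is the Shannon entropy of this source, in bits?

2.625 bits

Each probability is a power of 1/2, so log₂(1/p) is an integer.
H = Σ p·log₂(1/p) = 1/8·3 + 1/8·3 + 1/4·2 + 1/16·4 + 1/8·3 + 1/16·4 + 1/4·2 = 2.625 bits.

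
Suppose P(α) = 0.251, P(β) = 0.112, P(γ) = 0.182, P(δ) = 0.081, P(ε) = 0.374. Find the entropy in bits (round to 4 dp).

2.1260 bits

H = −Σ pᵢ log₂ pᵢ.
−0.251·log₂(0.251) = 0.5006
−0.112·log₂(0.112) = 0.3537
−0.182·log₂(0.182) = 0.4474
−0.081·log₂(0.081) = 0.2937
−0.374·log₂(0.374) = 0.5307
Sum ≈ 2.1260 → 2.1260 bits.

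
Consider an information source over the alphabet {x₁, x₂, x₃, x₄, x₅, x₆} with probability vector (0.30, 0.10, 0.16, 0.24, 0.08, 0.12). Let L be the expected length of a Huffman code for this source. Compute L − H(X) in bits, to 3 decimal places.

0.031 bits

Entropy H = −Σ p log₂ p ≈ 2.4290 bits.
Huffman merges: 2/25+1/10→9/50; 3/25+4/25→7/25; 9/50+6/25→21/50; 7/25+3/10→29/50; 21/50+29/50→1. L = 123/50 ≈ 2.4600.
L − H = 2.4600 − 2.4290 = 0.031 bits.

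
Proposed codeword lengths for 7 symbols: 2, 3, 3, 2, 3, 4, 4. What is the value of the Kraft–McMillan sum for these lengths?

1

With common denominator 2^4 = 16: Σ 2^(−ℓᵢ) = 4/16 + 2/16 + 2/16 + 4/16 + 2/16 + 1/16 + 1/16 = 16/16 = 1.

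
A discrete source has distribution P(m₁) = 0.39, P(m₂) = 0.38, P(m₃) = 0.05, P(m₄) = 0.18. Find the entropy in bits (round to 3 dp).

H = −Σ pᵢ log₂ pᵢ.
−0.39·log₂(0.39) = 0.5298
−0.38·log₂(0.38) = 0.5305
−0.05·log₂(0.05) = 0.2161
−0.18·log₂(0.18) = 0.4453
Sum ≈ 1.7217 → 1.722 bits.

1.722 bits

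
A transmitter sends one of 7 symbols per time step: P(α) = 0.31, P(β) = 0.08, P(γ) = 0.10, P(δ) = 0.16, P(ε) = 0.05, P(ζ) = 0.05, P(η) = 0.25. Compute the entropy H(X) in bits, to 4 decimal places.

2.5027 bits

H = −Σ pᵢ log₂ pᵢ.
−0.31·log₂(0.31) = 0.5238
−0.08·log₂(0.08) = 0.2915
−0.10·log₂(0.10) = 0.3322
−0.16·log₂(0.16) = 0.4230
−0.05·log₂(0.05) = 0.2161
−0.05·log₂(0.05) = 0.2161
−0.25·log₂(0.25) = 0.5000
Sum ≈ 2.5027 → 2.5027 bits.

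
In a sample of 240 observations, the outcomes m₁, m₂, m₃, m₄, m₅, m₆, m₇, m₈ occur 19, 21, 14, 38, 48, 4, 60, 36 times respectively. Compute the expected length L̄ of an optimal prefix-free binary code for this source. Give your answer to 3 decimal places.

Probabilities are the counts divided by 240.
Repeatedly combine the two least-probable nodes; the expected code length is the sum of the merged weights.
merge 1/60 + 7/120 → 3/40
merge 3/40 + 19/240 → 37/240
merge 7/80 + 3/20 → 19/80
merge 37/240 + 19/120 → 5/16
merge 1/5 + 19/80 → 7/16
merge 1/4 + 5/16 → 9/16
merge 7/16 + 9/16 → 1
L = 3/40 + 37/240 + 19/80 + 5/16 + 7/16 + 9/16 + 1 = 667/240 ≈ 2.779 bits/symbol.

2.779 bits/symbol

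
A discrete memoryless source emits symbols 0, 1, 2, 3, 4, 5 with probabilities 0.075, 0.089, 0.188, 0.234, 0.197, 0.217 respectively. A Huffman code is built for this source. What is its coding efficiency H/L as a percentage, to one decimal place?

Entropy H = −Σ p log₂ p ≈ 2.4746 bits.
Huffman merges: 3/40+89/1000→41/250; 41/250+47/250→44/125; 197/1000+217/1000→207/500; 117/500+44/125→293/500; 207/500+293/500→1. L = 629/250 ≈ 2.5160.
Efficiency = H/L = 2.4746/2.5160 = 98.4%.

98.4%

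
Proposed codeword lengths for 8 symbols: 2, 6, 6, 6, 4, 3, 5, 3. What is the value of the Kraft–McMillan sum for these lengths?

With common denominator 2^6 = 64: Σ 2^(−ℓᵢ) = 16/64 + 1/64 + 1/64 + 1/64 + 4/64 + 8/64 + 2/64 + 8/64 = 41/64 = 0.640625.

0.640625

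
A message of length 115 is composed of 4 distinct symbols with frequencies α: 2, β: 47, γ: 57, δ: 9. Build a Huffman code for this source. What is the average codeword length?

Probabilities are the counts divided by 115.
Repeatedly combine the two least-probable nodes; the expected code length is the sum of the merged weights.
merge 2/115 + 9/115 → 11/115
merge 11/115 + 47/115 → 58/115
merge 57/115 + 58/115 → 1
L = 11/115 + 58/115 + 1 = 8/5 = 1.6 bits/symbol.

1.6 bits/symbol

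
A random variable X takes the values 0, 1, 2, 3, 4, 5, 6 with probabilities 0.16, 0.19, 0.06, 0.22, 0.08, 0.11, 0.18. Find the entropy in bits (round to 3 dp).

H = −Σ pᵢ log₂ pᵢ.
−0.16·log₂(0.16) = 0.4230
−0.19·log₂(0.19) = 0.4552
−0.06·log₂(0.06) = 0.2435
−0.22·log₂(0.22) = 0.4806
−0.08·log₂(0.08) = 0.2915
−0.11·log₂(0.11) = 0.3503
−0.18·log₂(0.18) = 0.4453
Sum ≈ 2.6895 → 2.689 bits.

2.689 bits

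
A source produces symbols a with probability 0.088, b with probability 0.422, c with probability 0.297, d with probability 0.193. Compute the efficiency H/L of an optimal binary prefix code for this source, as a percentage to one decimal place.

97.5%

Entropy H = −Σ p log₂ p ≈ 1.8121 bits.
Huffman merges: 11/125+193/1000→281/1000; 281/1000+297/1000→289/500; 211/500+289/500→1. L = 1859/1000 ≈ 1.8590.
Efficiency = H/L = 1.8121/1.8590 = 97.5%.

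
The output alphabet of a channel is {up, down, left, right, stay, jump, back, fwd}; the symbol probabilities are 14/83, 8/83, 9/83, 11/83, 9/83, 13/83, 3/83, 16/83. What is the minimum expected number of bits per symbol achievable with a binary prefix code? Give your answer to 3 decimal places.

Repeatedly combine the two least-probable nodes; the expected code length is the sum of the merged weights.
merge 3/83 + 8/83 → 11/83
merge 9/83 + 9/83 → 18/83
merge 11/83 + 11/83 → 22/83
merge 13/83 + 14/83 → 27/83
merge 16/83 + 18/83 → 34/83
merge 22/83 + 27/83 → 49/83
merge 34/83 + 49/83 → 1
L = 11/83 + 18/83 + 22/83 + 27/83 + 34/83 + 49/83 + 1 = 244/83 ≈ 2.940 bits/symbol.

2.940 bits/symbol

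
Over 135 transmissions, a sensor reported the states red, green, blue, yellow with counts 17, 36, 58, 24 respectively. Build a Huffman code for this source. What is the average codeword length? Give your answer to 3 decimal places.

1.874 bits/symbol

Probabilities are the counts divided by 135.
Repeatedly combine the two least-probable nodes; the expected code length is the sum of the merged weights.
merge 17/135 + 8/45 → 41/135
merge 4/15 + 41/135 → 77/135
merge 58/135 + 77/135 → 1
L = 41/135 + 77/135 + 1 = 253/135 ≈ 1.874 bits/symbol.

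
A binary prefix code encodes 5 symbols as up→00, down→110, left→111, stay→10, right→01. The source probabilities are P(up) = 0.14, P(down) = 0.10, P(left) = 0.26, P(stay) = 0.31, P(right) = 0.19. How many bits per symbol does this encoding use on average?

2.36 bits/symbol

L̄ = Σ pᵢ·ℓᵢ = 0.14·2 + 0.10·3 + 0.26·3 + 0.31·2 + 0.19·2 = 2.36 bits/symbol.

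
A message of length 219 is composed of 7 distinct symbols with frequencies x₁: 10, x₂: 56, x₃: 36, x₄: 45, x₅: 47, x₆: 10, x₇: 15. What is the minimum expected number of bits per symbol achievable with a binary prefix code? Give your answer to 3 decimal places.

2.575 bits/symbol

Probabilities are the counts divided by 219.
Repeatedly combine the two least-probable nodes; the expected code length is the sum of the merged weights.
merge 10/219 + 10/219 → 20/219
merge 5/73 + 20/219 → 35/219
merge 35/219 + 12/73 → 71/219
merge 15/73 + 47/219 → 92/219
merge 56/219 + 71/219 → 127/219
merge 92/219 + 127/219 → 1
L = 20/219 + 35/219 + 71/219 + 92/219 + 127/219 + 1 = 188/73 ≈ 2.575 bits/symbol.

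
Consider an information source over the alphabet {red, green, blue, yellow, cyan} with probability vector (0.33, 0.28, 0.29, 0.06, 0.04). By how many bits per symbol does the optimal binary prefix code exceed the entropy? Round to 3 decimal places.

Entropy H = −Σ p log₂ p ≈ 1.9892 bits.
Huffman merges: 1/25+3/50→1/10; 1/10+7/25→19/50; 29/100+33/100→31/50; 19/50+31/50→1. L = 21/10 ≈ 2.1000.
L − H = 2.1000 − 1.9892 = 0.111 bits.

0.111 bits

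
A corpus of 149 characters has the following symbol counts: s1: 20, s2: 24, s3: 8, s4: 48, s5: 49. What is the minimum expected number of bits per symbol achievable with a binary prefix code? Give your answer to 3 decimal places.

2.188 bits/symbol

Probabilities are the counts divided by 149.
Repeatedly combine the two least-probable nodes; the expected code length is the sum of the merged weights.
merge 8/149 + 20/149 → 28/149
merge 24/149 + 28/149 → 52/149
merge 48/149 + 49/149 → 97/149
merge 52/149 + 97/149 → 1
L = 28/149 + 52/149 + 97/149 + 1 = 326/149 ≈ 2.188 bits/symbol.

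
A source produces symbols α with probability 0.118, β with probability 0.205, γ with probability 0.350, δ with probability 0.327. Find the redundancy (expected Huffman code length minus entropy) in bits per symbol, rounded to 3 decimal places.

Entropy H = −Σ p log₂ p ≈ 1.8899 bits.
Huffman merges: 59/500+41/200→323/1000; 323/1000+327/1000→13/20; 7/20+13/20→1. L = 1973/1000 ≈ 1.9730.
L − H = 1.9730 − 1.8899 = 0.083 bits.

0.083 bits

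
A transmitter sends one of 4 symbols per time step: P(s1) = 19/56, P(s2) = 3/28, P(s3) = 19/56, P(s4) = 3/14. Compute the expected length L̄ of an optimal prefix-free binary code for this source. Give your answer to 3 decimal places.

Repeatedly combine the two least-probable nodes; the expected code length is the sum of the merged weights.
merge 3/28 + 3/14 → 9/28
merge 9/28 + 19/56 → 37/56
merge 19/56 + 37/56 → 1
L = 9/28 + 37/56 + 1 = 111/56 ≈ 1.982 bits/symbol.

1.982 bits/symbol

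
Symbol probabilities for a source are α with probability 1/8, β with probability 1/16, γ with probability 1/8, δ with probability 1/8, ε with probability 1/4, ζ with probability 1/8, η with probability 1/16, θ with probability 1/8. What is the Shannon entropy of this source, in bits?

Each probability is a power of 1/2, so log₂(1/p) is an integer.
H = Σ p·log₂(1/p) = 1/8·3 + 1/16·4 + 1/8·3 + 1/8·3 + 1/4·2 + 1/8·3 + 1/16·4 + 1/8·3 = 2.875 bits.

2.875 bits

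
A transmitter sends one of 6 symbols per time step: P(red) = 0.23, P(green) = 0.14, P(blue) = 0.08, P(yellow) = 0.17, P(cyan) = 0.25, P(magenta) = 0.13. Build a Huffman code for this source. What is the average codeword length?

Repeatedly combine the two least-probable nodes; the expected code length is the sum of the merged weights.
merge 2/25 + 13/100 → 21/100
merge 7/50 + 17/100 → 31/100
merge 21/100 + 23/100 → 11/25
merge 1/4 + 31/100 → 14/25
merge 11/25 + 14/25 → 1
L = 21/100 + 31/100 + 11/25 + 14/25 + 1 = 63/25 = 2.52 bits/symbol.

2.52 bits/symbol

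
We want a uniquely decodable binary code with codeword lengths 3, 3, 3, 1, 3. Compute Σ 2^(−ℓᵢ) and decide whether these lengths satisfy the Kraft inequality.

With common denominator 2^3 = 8: Σ 2^(−ℓᵢ) = 1/8 + 1/8 + 1/8 + 4/8 + 1/8 = 8/8 = 1.
Kraft's inequality requires Σ ≤ 1; here Σ = 1 ≤ 1, so such a prefix code exists.

1; yes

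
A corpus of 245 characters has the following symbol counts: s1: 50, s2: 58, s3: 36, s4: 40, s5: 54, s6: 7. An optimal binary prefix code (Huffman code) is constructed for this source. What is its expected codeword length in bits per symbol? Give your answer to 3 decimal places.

Probabilities are the counts divided by 245.
Repeatedly combine the two least-probable nodes; the expected code length is the sum of the merged weights.
merge 1/35 + 36/245 → 43/245
merge 8/49 + 43/245 → 83/245
merge 10/49 + 54/245 → 104/245
merge 58/245 + 83/245 → 141/245
merge 104/245 + 141/245 → 1
L = 43/245 + 83/245 + 104/245 + 141/245 + 1 = 88/35 ≈ 2.514 bits/symbol.

2.514 bits/symbol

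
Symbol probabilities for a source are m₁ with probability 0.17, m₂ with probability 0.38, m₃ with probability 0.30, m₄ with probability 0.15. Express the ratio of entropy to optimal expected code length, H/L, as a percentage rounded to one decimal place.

Entropy H = −Σ p log₂ p ≈ 1.8967 bits.
Huffman merges: 3/20+17/100→8/25; 3/10+8/25→31/50; 19/50+31/50→1. L = 97/50 ≈ 1.9400.
Efficiency = H/L = 1.8967/1.9400 = 97.8%.

97.8%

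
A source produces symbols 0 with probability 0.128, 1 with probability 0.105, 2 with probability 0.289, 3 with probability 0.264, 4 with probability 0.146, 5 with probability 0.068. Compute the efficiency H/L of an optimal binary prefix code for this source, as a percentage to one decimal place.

98.7%

Entropy H = −Σ p log₂ p ≈ 2.4149 bits.
Huffman merges: 17/250+21/200→173/1000; 16/125+73/500→137/500; 173/1000+33/125→437/1000; 137/500+289/1000→563/1000; 437/1000+563/1000→1. L = 2447/1000 ≈ 2.4470.
Efficiency = H/L = 2.4149/2.4470 = 98.7%.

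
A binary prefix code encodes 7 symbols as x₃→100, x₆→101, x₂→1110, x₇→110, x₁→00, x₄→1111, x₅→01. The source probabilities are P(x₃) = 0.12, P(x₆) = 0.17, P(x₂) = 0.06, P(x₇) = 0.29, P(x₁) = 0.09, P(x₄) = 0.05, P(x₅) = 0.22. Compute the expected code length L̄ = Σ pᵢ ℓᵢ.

2.8 bits/symbol

L̄ = Σ pᵢ·ℓᵢ = 0.12·3 + 0.17·3 + 0.06·4 + 0.29·3 + 0.09·2 + 0.05·4 + 0.22·2 = 2.8 bits/symbol.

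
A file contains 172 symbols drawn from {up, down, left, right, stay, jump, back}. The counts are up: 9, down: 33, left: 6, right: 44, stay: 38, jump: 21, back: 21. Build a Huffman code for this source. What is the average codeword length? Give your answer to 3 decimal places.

2.610 bits/symbol

Probabilities are the counts divided by 172.
Repeatedly combine the two least-probable nodes; the expected code length is the sum of the merged weights.
merge 3/86 + 9/172 → 15/172
merge 15/172 + 21/172 → 9/43
merge 21/172 + 33/172 → 27/86
merge 9/43 + 19/86 → 37/86
merge 11/43 + 27/86 → 49/86
merge 37/86 + 49/86 → 1
L = 15/172 + 9/43 + 27/86 + 37/86 + 49/86 + 1 = 449/172 ≈ 2.610 bits/symbol.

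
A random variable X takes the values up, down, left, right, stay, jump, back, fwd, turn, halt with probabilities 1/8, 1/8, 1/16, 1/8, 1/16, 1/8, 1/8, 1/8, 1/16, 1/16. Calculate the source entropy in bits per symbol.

3.25 bits

Each probability is a power of 1/2, so log₂(1/p) is an integer.
H = Σ p·log₂(1/p) = 1/8·3 + 1/8·3 + 1/16·4 + 1/8·3 + 1/16·4 + 1/8·3 + 1/8·3 + 1/8·3 + 1/16·4 + 1/16·4 = 3.25 bits.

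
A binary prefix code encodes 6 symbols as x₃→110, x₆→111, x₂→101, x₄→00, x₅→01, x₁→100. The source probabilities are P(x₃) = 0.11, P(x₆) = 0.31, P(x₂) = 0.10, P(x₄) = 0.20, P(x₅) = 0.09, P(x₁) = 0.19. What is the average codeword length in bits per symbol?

2.71 bits/symbol

L̄ = Σ pᵢ·ℓᵢ = 0.11·3 + 0.31·3 + 0.10·3 + 0.20·2 + 0.09·2 + 0.19·3 = 2.71 bits/symbol.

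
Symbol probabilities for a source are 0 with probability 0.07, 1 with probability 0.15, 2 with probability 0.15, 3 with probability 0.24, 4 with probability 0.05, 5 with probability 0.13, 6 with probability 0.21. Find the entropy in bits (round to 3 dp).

H = −Σ pᵢ log₂ pᵢ.
−0.07·log₂(0.07) = 0.2686
−0.15·log₂(0.15) = 0.4105
−0.15·log₂(0.15) = 0.4105
−0.24·log₂(0.24) = 0.4941
−0.05·log₂(0.05) = 0.2161
−0.13·log₂(0.13) = 0.3826
−0.21·log₂(0.21) = 0.4728
Sum ≈ 2.6553 → 2.655 bits.

2.655 bits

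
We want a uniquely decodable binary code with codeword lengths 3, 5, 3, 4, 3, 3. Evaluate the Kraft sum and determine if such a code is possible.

0.59375; yes

With common denominator 2^5 = 32: Σ 2^(−ℓᵢ) = 4/32 + 1/32 + 4/32 + 2/32 + 4/32 + 4/32 = 19/32 = 0.59375.
Kraft's inequality requires Σ ≤ 1; here Σ = 0.59375 ≤ 1, so such a prefix code exists.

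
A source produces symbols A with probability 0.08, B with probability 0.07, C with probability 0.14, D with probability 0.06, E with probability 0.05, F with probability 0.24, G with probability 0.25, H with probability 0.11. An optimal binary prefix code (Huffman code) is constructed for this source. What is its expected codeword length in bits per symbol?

2.77 bits/symbol

Repeatedly combine the two least-probable nodes; the expected code length is the sum of the merged weights.
merge 1/20 + 3/50 → 11/100
merge 7/100 + 2/25 → 3/20
merge 11/100 + 11/100 → 11/50
merge 7/50 + 3/20 → 29/100
merge 11/50 + 6/25 → 23/50
merge 1/4 + 29/100 → 27/50
merge 23/50 + 27/50 → 1
L = 11/100 + 3/20 + 11/50 + 29/100 + 23/50 + 27/50 + 1 = 277/100 = 2.77 bits/symbol.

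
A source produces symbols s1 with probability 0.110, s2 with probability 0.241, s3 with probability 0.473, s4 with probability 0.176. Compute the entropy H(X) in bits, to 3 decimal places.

1.797 bits

H = −Σ pᵢ log₂ pᵢ.
−0.110·log₂(0.110) = 0.3503
−0.241·log₂(0.241) = 0.4947
−0.473·log₂(0.473) = 0.5109
−0.176·log₂(0.176) = 0.4411
Sum ≈ 1.7970 → 1.797 bits.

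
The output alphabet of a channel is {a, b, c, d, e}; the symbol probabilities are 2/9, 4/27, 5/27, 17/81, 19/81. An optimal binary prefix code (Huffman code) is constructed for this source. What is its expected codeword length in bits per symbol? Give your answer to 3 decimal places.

Repeatedly combine the two least-probable nodes; the expected code length is the sum of the merged weights.
merge 4/27 + 5/27 → 1/3
merge 17/81 + 2/9 → 35/81
merge 19/81 + 1/3 → 46/81
merge 35/81 + 46/81 → 1
L = 1/3 + 35/81 + 46/81 + 1 = 7/3 ≈ 2.333 bits/symbol.

2.333 bits/symbol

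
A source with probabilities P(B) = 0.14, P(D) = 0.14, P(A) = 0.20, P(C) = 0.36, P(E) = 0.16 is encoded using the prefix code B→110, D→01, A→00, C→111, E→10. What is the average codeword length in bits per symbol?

L̄ = Σ pᵢ·ℓᵢ = 0.14·3 + 0.14·2 + 0.20·2 + 0.36·3 + 0.16·2 = 2.5 bits/symbol.

2.5 bits/symbol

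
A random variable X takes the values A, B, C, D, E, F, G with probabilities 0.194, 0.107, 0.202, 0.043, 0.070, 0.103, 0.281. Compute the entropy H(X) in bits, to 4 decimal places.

2.5862 bits

H = −Σ pᵢ log₂ pᵢ.
−0.194·log₂(0.194) = 0.4590
−0.107·log₂(0.107) = 0.3450
−0.202·log₂(0.202) = 0.4661
−0.043·log₂(0.043) = 0.1952
−0.070·log₂(0.070) = 0.2686
−0.103·log₂(0.103) = 0.3378
−0.281·log₂(0.281) = 0.5146
Sum ≈ 2.5862 → 2.5862 bits.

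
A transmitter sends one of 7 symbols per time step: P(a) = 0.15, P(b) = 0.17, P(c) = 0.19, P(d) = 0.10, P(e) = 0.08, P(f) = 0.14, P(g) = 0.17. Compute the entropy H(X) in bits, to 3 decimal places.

2.756 bits

H = −Σ pᵢ log₂ pᵢ.
−0.15·log₂(0.15) = 0.4105
−0.17·log₂(0.17) = 0.4346
−0.19·log₂(0.19) = 0.4552
−0.10·log₂(0.10) = 0.3322
−0.08·log₂(0.08) = 0.2915
−0.14·log₂(0.14) = 0.3971
−0.17·log₂(0.17) = 0.4346
Sum ≈ 2.7558 → 2.756 bits.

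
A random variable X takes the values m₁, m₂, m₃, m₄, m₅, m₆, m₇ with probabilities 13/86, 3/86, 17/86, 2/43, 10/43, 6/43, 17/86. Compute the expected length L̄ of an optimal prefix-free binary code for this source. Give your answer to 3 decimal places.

Repeatedly combine the two least-probable nodes; the expected code length is the sum of the merged weights.
merge 3/86 + 2/43 → 7/86
merge 7/86 + 6/43 → 19/86
merge 13/86 + 17/86 → 15/43
merge 17/86 + 19/86 → 18/43
merge 10/43 + 15/43 → 25/43
merge 18/43 + 25/43 → 1
L = 7/86 + 19/86 + 15/43 + 18/43 + 25/43 + 1 = 114/43 ≈ 2.651 bits/symbol.

2.651 bits/symbol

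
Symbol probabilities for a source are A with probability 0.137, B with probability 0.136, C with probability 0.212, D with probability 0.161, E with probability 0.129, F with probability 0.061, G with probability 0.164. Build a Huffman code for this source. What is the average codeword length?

Repeatedly combine the two least-probable nodes; the expected code length is the sum of the merged weights.
merge 61/1000 + 129/1000 → 19/100
merge 17/125 + 137/1000 → 273/1000
merge 161/1000 + 41/250 → 13/40
merge 19/100 + 53/250 → 201/500
merge 273/1000 + 13/40 → 299/500
merge 201/500 + 299/500 → 1
L = 19/100 + 273/1000 + 13/40 + 201/500 + 299/500 + 1 = 697/250 = 2.788 bits/symbol.

2.788 bits/symbol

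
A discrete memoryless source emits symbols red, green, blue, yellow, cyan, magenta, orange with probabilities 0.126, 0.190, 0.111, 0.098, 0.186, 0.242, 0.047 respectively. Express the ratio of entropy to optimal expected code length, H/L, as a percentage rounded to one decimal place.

98.3%

Entropy H = −Σ p log₂ p ≈ 2.6662 bits.
Huffman merges: 47/1000+49/500→29/200; 111/1000+63/500→237/1000; 29/200+93/500→331/1000; 19/100+237/1000→427/1000; 121/500+331/1000→573/1000; 427/1000+573/1000→1. L = 2713/1000 ≈ 2.7130.
Efficiency = H/L = 2.6662/2.7130 = 98.3%.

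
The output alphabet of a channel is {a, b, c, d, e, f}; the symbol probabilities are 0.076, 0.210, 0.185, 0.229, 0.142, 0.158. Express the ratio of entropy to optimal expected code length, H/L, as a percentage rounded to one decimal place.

Entropy H = −Σ p log₂ p ≈ 2.5132 bits.
Huffman merges: 19/250+71/500→109/500; 79/500+37/200→343/1000; 21/100+109/500→107/250; 229/1000+343/1000→143/250; 107/250+143/250→1. L = 2561/1000 ≈ 2.5610.
Efficiency = H/L = 2.5132/2.5610 = 98.1%.

98.1%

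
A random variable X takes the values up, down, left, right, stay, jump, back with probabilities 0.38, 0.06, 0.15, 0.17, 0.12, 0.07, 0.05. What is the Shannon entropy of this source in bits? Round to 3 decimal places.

H = −Σ pᵢ log₂ pᵢ.
−0.38·log₂(0.38) = 0.5305
−0.06·log₂(0.06) = 0.2435
−0.15·log₂(0.15) = 0.4105
−0.17·log₂(0.17) = 0.4346
−0.12·log₂(0.12) = 0.3671
−0.07·log₂(0.07) = 0.2686
−0.05·log₂(0.05) = 0.2161
Sum ≈ 2.4708 → 2.471 bits.

2.471 bits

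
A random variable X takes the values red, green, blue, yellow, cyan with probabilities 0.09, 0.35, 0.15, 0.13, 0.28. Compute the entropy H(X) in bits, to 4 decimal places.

2.1502 bits

H = −Σ pᵢ log₂ pᵢ.
−0.09·log₂(0.09) = 0.3127
−0.35·log₂(0.35) = 0.5301
−0.15·log₂(0.15) = 0.4105
−0.13·log₂(0.13) = 0.3826
−0.28·log₂(0.28) = 0.5142
Sum ≈ 2.1502 → 2.1502 bits.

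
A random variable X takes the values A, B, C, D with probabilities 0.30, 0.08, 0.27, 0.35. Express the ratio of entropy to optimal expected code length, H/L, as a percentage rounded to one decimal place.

92.6%

Entropy H = −Σ p log₂ p ≈ 1.8527 bits.
Huffman merges: 2/25+27/100→7/20; 3/10+7/20→13/20; 7/20+13/20→1. L = 2 ≈ 2.0000.
Efficiency = H/L = 1.8527/2.0000 = 92.6%.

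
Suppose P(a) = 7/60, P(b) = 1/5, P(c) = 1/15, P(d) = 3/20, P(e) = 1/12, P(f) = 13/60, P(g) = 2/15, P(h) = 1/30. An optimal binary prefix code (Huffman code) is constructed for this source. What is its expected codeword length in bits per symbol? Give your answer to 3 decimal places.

Repeatedly combine the two least-probable nodes; the expected code length is the sum of the merged weights.
merge 1/30 + 1/15 → 1/10
merge 1/12 + 1/10 → 11/60
merge 7/60 + 2/15 → 1/4
merge 3/20 + 11/60 → 1/3
merge 1/5 + 13/60 → 5/12
merge 1/4 + 1/3 → 7/12
merge 5/12 + 7/12 → 1
L = 1/10 + 11/60 + 1/4 + 1/3 + 5/12 + 7/12 + 1 = 43/15 ≈ 2.867 bits/symbol.

2.867 bits/symbol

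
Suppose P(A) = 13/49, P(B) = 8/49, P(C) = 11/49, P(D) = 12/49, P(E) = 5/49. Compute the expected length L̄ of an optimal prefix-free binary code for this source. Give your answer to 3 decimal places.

2.265 bits/symbol

Repeatedly combine the two least-probable nodes; the expected code length is the sum of the merged weights.
merge 5/49 + 8/49 → 13/49
merge 11/49 + 12/49 → 23/49
merge 13/49 + 13/49 → 26/49
merge 23/49 + 26/49 → 1
L = 13/49 + 23/49 + 26/49 + 1 = 111/49 ≈ 2.265 bits/symbol.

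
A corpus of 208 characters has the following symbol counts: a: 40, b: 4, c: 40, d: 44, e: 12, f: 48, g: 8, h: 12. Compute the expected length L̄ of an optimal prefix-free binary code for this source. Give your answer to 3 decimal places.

2.712 bits/symbol

Probabilities are the counts divided by 208.
Repeatedly combine the two least-probable nodes; the expected code length is the sum of the merged weights.
merge 1/52 + 1/26 → 3/52
merge 3/52 + 3/52 → 3/26
merge 3/52 + 3/26 → 9/52
merge 9/52 + 5/26 → 19/52
merge 5/26 + 11/52 → 21/52
merge 3/13 + 19/52 → 31/52
merge 21/52 + 31/52 → 1
L = 3/52 + 3/26 + 9/52 + 19/52 + 21/52 + 31/52 + 1 = 141/52 ≈ 2.712 bits/symbol.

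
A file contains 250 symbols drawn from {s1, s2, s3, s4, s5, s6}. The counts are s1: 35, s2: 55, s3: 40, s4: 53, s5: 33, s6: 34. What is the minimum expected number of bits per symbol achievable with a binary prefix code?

2.568 bits/symbol

Probabilities are the counts divided by 250.
Repeatedly combine the two least-probable nodes; the expected code length is the sum of the merged weights.
merge 33/250 + 17/125 → 67/250
merge 7/50 + 4/25 → 3/10
merge 53/250 + 11/50 → 54/125
merge 67/250 + 3/10 → 71/125
merge 54/125 + 71/125 → 1
L = 67/250 + 3/10 + 54/125 + 71/125 + 1 = 321/125 = 2.568 bits/symbol.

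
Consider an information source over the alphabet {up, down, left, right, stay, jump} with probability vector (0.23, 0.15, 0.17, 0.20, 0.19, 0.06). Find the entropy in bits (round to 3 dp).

H = −Σ pᵢ log₂ pᵢ.
−0.23·log₂(0.23) = 0.4877
−0.15·log₂(0.15) = 0.4105
−0.17·log₂(0.17) = 0.4346
−0.20·log₂(0.20) = 0.4644
−0.19·log₂(0.19) = 0.4552
−0.06·log₂(0.06) = 0.2435
Sum ≈ 2.4959 → 2.496 bits.

2.496 bits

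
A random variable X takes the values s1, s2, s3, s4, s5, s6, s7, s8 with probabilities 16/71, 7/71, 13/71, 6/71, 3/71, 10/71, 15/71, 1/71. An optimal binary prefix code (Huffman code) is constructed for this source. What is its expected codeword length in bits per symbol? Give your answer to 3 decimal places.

2.761 bits/symbol

Repeatedly combine the two least-probable nodes; the expected code length is the sum of the merged weights.
merge 1/71 + 3/71 → 4/71
merge 4/71 + 6/71 → 10/71
merge 7/71 + 10/71 → 17/71
merge 10/71 + 13/71 → 23/71
merge 15/71 + 16/71 → 31/71
merge 17/71 + 23/71 → 40/71
merge 31/71 + 40/71 → 1
L = 4/71 + 10/71 + 17/71 + 23/71 + 31/71 + 40/71 + 1 = 196/71 ≈ 2.761 bits/symbol.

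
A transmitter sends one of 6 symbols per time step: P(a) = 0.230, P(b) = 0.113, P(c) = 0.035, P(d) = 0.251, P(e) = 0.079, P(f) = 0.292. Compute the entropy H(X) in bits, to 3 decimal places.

H = −Σ pᵢ log₂ pᵢ.
−0.230·log₂(0.230) = 0.4877
−0.113·log₂(0.113) = 0.3555
−0.035·log₂(0.035) = 0.1693
−0.251·log₂(0.251) = 0.5006
−0.079·log₂(0.079) = 0.2893
−0.292·log₂(0.292) = 0.5186
Sum ≈ 2.3208 → 2.321 bits.

2.321 bits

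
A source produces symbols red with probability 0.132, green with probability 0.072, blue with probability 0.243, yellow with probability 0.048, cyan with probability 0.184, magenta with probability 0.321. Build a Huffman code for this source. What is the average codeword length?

2.372 bits/symbol

Repeatedly combine the two least-probable nodes; the expected code length is the sum of the merged weights.
merge 6/125 + 9/125 → 3/25
merge 3/25 + 33/250 → 63/250
merge 23/125 + 243/1000 → 427/1000
merge 63/250 + 321/1000 → 573/1000
merge 427/1000 + 573/1000 → 1
L = 3/25 + 63/250 + 427/1000 + 573/1000 + 1 = 593/250 = 2.372 bits/symbol.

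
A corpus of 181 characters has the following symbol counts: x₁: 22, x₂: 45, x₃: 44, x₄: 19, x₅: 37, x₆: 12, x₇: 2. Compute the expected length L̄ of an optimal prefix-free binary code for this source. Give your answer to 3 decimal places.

2.564 bits/symbol

Probabilities are the counts divided by 181.
Repeatedly combine the two least-probable nodes; the expected code length is the sum of the merged weights.
merge 2/181 + 12/181 → 14/181
merge 14/181 + 19/181 → 33/181
merge 22/181 + 33/181 → 55/181
merge 37/181 + 44/181 → 81/181
merge 45/181 + 55/181 → 100/181
merge 81/181 + 100/181 → 1
L = 14/181 + 33/181 + 55/181 + 81/181 + 100/181 + 1 = 464/181 ≈ 2.564 bits/symbol.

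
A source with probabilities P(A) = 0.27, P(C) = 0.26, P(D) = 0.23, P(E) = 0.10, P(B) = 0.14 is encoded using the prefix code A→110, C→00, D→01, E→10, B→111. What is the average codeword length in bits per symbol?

2.41 bits/symbol

L̄ = Σ pᵢ·ℓᵢ = 0.27·3 + 0.26·2 + 0.23·2 + 0.10·2 + 0.14·3 = 2.41 bits/symbol.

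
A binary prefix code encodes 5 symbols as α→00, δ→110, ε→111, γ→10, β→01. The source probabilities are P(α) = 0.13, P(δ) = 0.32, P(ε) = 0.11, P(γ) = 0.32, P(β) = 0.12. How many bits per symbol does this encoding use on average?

L̄ = Σ pᵢ·ℓᵢ = 0.13·2 + 0.32·3 + 0.11·3 + 0.32·2 + 0.12·2 = 2.43 bits/symbol.

2.43 bits/symbol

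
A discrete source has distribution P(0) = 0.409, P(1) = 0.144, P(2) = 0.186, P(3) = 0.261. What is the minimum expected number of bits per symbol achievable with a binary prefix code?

Repeatedly combine the two least-probable nodes; the expected code length is the sum of the merged weights.
merge 18/125 + 93/500 → 33/100
merge 261/1000 + 33/100 → 591/1000
merge 409/1000 + 591/1000 → 1
L = 33/100 + 591/1000 + 1 = 1921/1000 = 1.921 bits/symbol.

1.921 bits/symbol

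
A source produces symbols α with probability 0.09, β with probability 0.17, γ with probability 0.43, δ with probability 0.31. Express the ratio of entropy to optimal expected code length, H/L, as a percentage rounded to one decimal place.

98.1%

Entropy H = −Σ p log₂ p ≈ 1.7946 bits.
Huffman merges: 9/100+17/100→13/50; 13/50+31/100→57/100; 43/100+57/100→1. L = 183/100 ≈ 1.8300.
Efficiency = H/L = 1.7946/1.8300 = 98.1%.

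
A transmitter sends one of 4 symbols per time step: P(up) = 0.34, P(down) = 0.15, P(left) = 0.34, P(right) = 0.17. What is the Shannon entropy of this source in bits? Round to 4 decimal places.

1.9035 bits

H = −Σ pᵢ log₂ pᵢ.
−0.34·log₂(0.34) = 0.5292
−0.15·log₂(0.15) = 0.4105
−0.34·log₂(0.34) = 0.5292
−0.17·log₂(0.17) = 0.4346
Sum ≈ 1.9035 → 1.9035 bits.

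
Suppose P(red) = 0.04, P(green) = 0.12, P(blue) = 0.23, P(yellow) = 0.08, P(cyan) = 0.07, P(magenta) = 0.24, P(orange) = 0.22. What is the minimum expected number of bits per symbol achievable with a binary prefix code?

Repeatedly combine the two least-probable nodes; the expected code length is the sum of the merged weights.
merge 1/25 + 7/100 → 11/100
merge 2/25 + 11/100 → 19/100
merge 3/25 + 19/100 → 31/100
merge 11/50 + 23/100 → 9/20
merge 6/25 + 31/100 → 11/20
merge 9/20 + 11/20 → 1
L = 11/100 + 19/100 + 31/100 + 9/20 + 11/20 + 1 = 261/100 = 2.61 bits/symbol.

2.61 bits/symbol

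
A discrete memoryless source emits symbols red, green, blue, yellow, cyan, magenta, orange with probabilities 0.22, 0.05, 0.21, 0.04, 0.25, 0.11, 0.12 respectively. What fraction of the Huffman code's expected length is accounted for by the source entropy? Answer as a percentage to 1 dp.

Entropy H = −Σ p log₂ p ≈ 2.5726 bits.
Huffman merges: 1/25+1/20→9/100; 9/100+11/100→1/5; 3/25+1/5→8/25; 21/100+11/50→43/100; 1/4+8/25→57/100; 43/100+57/100→1. L = 261/100 ≈ 2.6100.
Efficiency = H/L = 2.5726/2.6100 = 98.6%.

98.6%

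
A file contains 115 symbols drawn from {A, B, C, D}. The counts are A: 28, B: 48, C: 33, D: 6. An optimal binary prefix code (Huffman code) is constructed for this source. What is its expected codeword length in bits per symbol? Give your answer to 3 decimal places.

1.878 bits/symbol

Probabilities are the counts divided by 115.
Repeatedly combine the two least-probable nodes; the expected code length is the sum of the merged weights.
merge 6/115 + 28/115 → 34/115
merge 33/115 + 34/115 → 67/115
merge 48/115 + 67/115 → 1
L = 34/115 + 67/115 + 1 = 216/115 ≈ 1.878 bits/symbol.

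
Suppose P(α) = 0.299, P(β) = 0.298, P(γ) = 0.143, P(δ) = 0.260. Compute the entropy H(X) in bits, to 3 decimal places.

H = −Σ pᵢ log₂ pᵢ.
−0.299·log₂(0.299) = 0.5208
−0.298·log₂(0.298) = 0.5205
−0.143·log₂(0.143) = 0.4012
−0.260·log₂(0.260) = 0.5053
Sum ≈ 1.9478 → 1.948 bits.

1.948 bits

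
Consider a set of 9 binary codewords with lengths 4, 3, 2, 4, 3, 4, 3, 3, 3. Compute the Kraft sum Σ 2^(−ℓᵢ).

With common denominator 2^4 = 16: Σ 2^(−ℓᵢ) = 1/16 + 2/16 + 4/16 + 1/16 + 2/16 + 1/16 + 2/16 + 2/16 + 2/16 = 17/16 = 1.0625.

1.0625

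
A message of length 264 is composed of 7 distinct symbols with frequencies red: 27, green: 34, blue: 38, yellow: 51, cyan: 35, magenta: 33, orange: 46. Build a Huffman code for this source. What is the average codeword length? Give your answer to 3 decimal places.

Probabilities are the counts divided by 264.
Repeatedly combine the two least-probable nodes; the expected code length is the sum of the merged weights.
merge 9/88 + 1/8 → 5/22
merge 17/132 + 35/264 → 23/88
merge 19/132 + 23/132 → 7/22
merge 17/88 + 5/22 → 37/88
merge 23/88 + 7/22 → 51/88
merge 37/88 + 51/88 → 1
L = 5/22 + 23/88 + 7/22 + 37/88 + 51/88 + 1 = 247/88 ≈ 2.807 bits/symbol.

2.807 bits/symbol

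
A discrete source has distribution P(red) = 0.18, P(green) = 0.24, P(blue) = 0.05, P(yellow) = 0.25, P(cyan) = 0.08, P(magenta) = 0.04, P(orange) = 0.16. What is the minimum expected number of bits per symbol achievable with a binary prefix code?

2.59 bits/symbol

Repeatedly combine the two least-probable nodes; the expected code length is the sum of the merged weights.
merge 1/25 + 1/20 → 9/100
merge 2/25 + 9/100 → 17/100
merge 4/25 + 17/100 → 33/100
merge 9/50 + 6/25 → 21/50
merge 1/4 + 33/100 → 29/50
merge 21/50 + 29/50 → 1
L = 9/100 + 17/100 + 33/100 + 21/50 + 29/50 + 1 = 259/100 = 2.59 bits/symbol.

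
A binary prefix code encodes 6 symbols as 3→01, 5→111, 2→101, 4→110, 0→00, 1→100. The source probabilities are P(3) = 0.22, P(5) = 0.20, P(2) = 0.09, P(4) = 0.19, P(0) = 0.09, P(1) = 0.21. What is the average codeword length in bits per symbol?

L̄ = Σ pᵢ·ℓᵢ = 0.22·2 + 0.20·3 + 0.09·3 + 0.19·3 + 0.09·2 + 0.21·3 = 2.69 bits/symbol.

2.69 bits/symbol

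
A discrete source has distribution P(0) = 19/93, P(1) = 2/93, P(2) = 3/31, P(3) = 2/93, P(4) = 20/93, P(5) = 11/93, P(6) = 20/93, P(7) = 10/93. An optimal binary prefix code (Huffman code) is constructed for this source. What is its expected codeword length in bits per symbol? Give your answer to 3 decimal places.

Repeatedly combine the two least-probable nodes; the expected code length is the sum of the merged weights.
merge 2/93 + 2/93 → 4/93
merge 4/93 + 3/31 → 13/93
merge 10/93 + 11/93 → 7/31
merge 13/93 + 19/93 → 32/93
merge 20/93 + 20/93 → 40/93
merge 7/31 + 32/93 → 53/93
merge 40/93 + 53/93 → 1
L = 4/93 + 13/93 + 7/31 + 32/93 + 40/93 + 53/93 + 1 = 256/93 ≈ 2.753 bits/symbol.

2.753 bits/symbol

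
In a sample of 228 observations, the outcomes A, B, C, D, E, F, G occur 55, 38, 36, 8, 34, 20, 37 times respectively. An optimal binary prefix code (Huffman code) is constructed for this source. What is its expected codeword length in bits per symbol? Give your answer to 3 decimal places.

2.715 bits/symbol

Probabilities are the counts divided by 228.
Repeatedly combine the two least-probable nodes; the expected code length is the sum of the merged weights.
merge 2/57 + 5/57 → 7/57
merge 7/57 + 17/114 → 31/114
merge 3/19 + 37/228 → 73/228
merge 1/6 + 55/228 → 31/76
merge 31/114 + 73/228 → 45/76
merge 31/76 + 45/76 → 1
L = 7/57 + 31/114 + 73/228 + 31/76 + 45/76 + 1 = 619/228 ≈ 2.715 bits/symbol.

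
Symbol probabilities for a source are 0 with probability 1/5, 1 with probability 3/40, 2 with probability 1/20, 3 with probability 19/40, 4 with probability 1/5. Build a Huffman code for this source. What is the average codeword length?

1.975 bits/symbol

Repeatedly combine the two least-probable nodes; the expected code length is the sum of the merged weights.
merge 1/20 + 3/40 → 1/8
merge 1/8 + 1/5 → 13/40
merge 1/5 + 13/40 → 21/40
merge 19/40 + 21/40 → 1
L = 1/8 + 13/40 + 21/40 + 1 = 79/40 = 1.975 bits/symbol.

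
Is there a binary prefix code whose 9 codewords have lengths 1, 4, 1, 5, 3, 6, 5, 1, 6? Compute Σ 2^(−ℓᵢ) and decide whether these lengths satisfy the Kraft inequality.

With common denominator 2^6 = 64: Σ 2^(−ℓᵢ) = 32/64 + 4/64 + 32/64 + 2/64 + 8/64 + 1/64 + 2/64 + 32/64 + 1/64 = 114/64 = 1.78125.
Kraft's inequality requires Σ ≤ 1; here Σ = 1.78125 > 1, so no such prefix code exists.

1.78125; no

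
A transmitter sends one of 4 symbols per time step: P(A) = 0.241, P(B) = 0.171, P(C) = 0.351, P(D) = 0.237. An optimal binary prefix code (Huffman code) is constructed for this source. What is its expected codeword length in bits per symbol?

2 bits/symbol

Repeatedly combine the two least-probable nodes; the expected code length is the sum of the merged weights.
merge 171/1000 + 237/1000 → 51/125
merge 241/1000 + 351/1000 → 74/125
merge 51/125 + 74/125 → 1
L = 51/125 + 74/125 + 1 = 2 bits/symbol.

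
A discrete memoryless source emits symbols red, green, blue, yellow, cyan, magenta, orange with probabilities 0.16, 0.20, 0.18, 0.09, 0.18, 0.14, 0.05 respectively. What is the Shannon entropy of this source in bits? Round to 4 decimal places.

2.7039 bits

H = −Σ pᵢ log₂ pᵢ.
−0.16·log₂(0.16) = 0.4230
−0.20·log₂(0.20) = 0.4644
−0.18·log₂(0.18) = 0.4453
−0.09·log₂(0.09) = 0.3127
−0.18·log₂(0.18) = 0.4453
−0.14·log₂(0.14) = 0.3971
−0.05·log₂(0.05) = 0.2161
Sum ≈ 2.7039 → 2.7039 bits.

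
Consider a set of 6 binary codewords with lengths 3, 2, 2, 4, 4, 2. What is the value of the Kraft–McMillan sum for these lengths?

With common denominator 2^4 = 16: Σ 2^(−ℓᵢ) = 2/16 + 4/16 + 4/16 + 1/16 + 1/16 + 4/16 = 16/16 = 1.

1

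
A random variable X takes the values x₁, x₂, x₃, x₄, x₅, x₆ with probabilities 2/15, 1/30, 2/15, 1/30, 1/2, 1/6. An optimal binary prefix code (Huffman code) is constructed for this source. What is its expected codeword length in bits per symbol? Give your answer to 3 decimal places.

Repeatedly combine the two least-probable nodes; the expected code length is the sum of the merged weights.
merge 1/30 + 1/30 → 1/15
merge 1/15 + 2/15 → 1/5
merge 2/15 + 1/6 → 3/10
merge 1/5 + 3/10 → 1/2
merge 1/2 + 1/2 → 1
L = 1/15 + 1/5 + 3/10 + 1/2 + 1 = 31/15 ≈ 2.067 bits/symbol.

2.067 bits/symbol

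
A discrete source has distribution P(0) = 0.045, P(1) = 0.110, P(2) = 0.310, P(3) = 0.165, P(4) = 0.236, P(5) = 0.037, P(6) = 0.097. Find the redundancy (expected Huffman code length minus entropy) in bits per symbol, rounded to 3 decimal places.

Entropy H = −Σ p log₂ p ≈ 2.4984 bits.
Huffman merges: 37/1000+9/200→41/500; 41/500+97/1000→179/1000; 11/100+33/200→11/40; 179/1000+59/250→83/200; 11/40+31/100→117/200; 83/200+117/200→1. L = 317/125 ≈ 2.5360.
L − H = 2.5360 − 2.4984 = 0.038 bits.

0.038 bits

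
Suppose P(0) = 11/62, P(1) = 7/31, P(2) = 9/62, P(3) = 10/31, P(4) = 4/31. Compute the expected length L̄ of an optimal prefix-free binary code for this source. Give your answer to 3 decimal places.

2.274 bits/symbol

Repeatedly combine the two least-probable nodes; the expected code length is the sum of the merged weights.
merge 4/31 + 9/62 → 17/62
merge 11/62 + 7/31 → 25/62
merge 17/62 + 10/31 → 37/62
merge 25/62 + 37/62 → 1
L = 17/62 + 25/62 + 37/62 + 1 = 141/62 ≈ 2.274 bits/symbol.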